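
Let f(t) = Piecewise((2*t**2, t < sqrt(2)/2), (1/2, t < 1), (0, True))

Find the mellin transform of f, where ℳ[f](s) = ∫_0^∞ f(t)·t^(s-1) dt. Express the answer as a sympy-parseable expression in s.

strip the power substitution: 2*t on [0, 1/2); 1/2 on [1/2, 1)
reversing the common scale on t: t on [0, 1); 1/2 on [1, 2)
the 2 pieces separated at sqrt(2)/2 each add one integral
segment [0, sqrt(2)/2) carries 2*t**2; integrate it
over [sqrt(2)/2, 1), the kernel integral of 1/2 enters the sum

(sqrt(2)/2)**s*(2**(s/2)*(s + 2) + s - 2)/(2*s*(s + 2))
  Re(s) > -2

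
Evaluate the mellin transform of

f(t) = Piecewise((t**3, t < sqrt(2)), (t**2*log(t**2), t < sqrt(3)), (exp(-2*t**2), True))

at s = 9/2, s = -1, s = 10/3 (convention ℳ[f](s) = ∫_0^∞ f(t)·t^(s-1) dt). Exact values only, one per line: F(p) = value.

peel off the power substitution: t**(3/2) on [0, 2); t*log(t) on [2, 3); exp(-2*t) on [3, ∞)
slice at sqrt(2), sqrt(3), transform all 3 pieces, and sum them
segment [0, sqrt(2)) carries t**3; integrate it
∫ t**2*log(t**2)·t^(s-1) over [sqrt(2), sqrt(3))
on [sqrt(3), ∞): add ∫ exp(-2*t**2)·t^(s-1) dt

F(9/2) = -216*3**(1/4)/169 - 16*2**(1/4)*log(2)/13 + 2**(3/4)*uppergamma(9/4, 6)/16 + 64*2**(1/4)/169 + 16*2**(3/4)/15 + 54*3**(1/4)*log(3)/13
F(-1) = -2*sqrt(3) - sqrt(2)*sqrt(pi)*erfc(sqrt(6)) + sqrt(3)*exp(-6)/3 + sqrt(6)*log(3**(3*sqrt(2))/2**(2*sqrt(3)))/6 + 1 + 2*sqrt(2)
F(10/3) = -81*3**(2/3)/128 - 3*2**(2/3)*log(2)/4 + 2**(1/3)*uppergamma(5/3, 6)/8 + 9*2**(2/3)/32 + 24*2**(1/6)/19 + 27*3**(2/3)*log(3)/16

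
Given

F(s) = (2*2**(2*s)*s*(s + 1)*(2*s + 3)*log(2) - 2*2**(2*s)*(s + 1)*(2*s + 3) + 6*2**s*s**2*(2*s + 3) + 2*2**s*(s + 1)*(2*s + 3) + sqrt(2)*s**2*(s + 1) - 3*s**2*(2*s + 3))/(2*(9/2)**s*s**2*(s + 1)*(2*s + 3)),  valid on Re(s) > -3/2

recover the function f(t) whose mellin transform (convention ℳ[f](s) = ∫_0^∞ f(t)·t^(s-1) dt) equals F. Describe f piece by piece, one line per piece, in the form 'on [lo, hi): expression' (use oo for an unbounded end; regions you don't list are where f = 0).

on [0, 2/9): 27*t**(3/2)/8
on [2/9, 4/9): 27*t/4
on [4/9, 8/9): log(9*t/4)

strip the common scale on t: 3*sqrt(6)*t**(3/2)/4 on [0, 1/3); 9*t/2 on [1/3, 2/3); log(3*t/2) on [2/3, 4/3)
peel off the common scale on t: t**(3/2) on [0, 1/2); 3*t on [1/2, 1); log(t) on [1, 2)
f breaks at 2/9, 4/9 into 3 integrals to sum
piece [0, 2/9): integrate 27*t**(3/2)/8 against the kernel
between 2/9 and 4/9 the integrand is 27*t/4·t^(s-1)
piece [4/9, 8/9): integrate log(9*t/4) against the kernel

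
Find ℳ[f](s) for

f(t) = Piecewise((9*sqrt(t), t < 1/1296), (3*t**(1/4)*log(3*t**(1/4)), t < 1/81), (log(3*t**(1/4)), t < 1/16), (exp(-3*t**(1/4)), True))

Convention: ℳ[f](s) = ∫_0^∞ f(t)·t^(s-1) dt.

the power substitution comes off first: 9*t on [0, 1/36); 3*sqrt(t)*log(3*sqrt(t)) on [1/36, 1/9); log(3*sqrt(t)) on [1/9, 1/4); …
undo the power substitution: 9*t**2 on [0, 1/6); 3*t*log(3*t) on [1/6, 1/3); log(3*t) on [1/3, 1/2); …
invert the common scale on t to get t**2 on [0, 1/2); t*log(t) on [1/2, 1); log(t) on [1, 3/2); …
integrate the 4 segments split at 1/1296, 1/81, 1/16, then add the results
the [0, 1/1296) slice contributes ∫ 9*sqrt(t)·t^(s-1) dt
segment 1/1296 to 1/81 holds 3*t**(1/4)*log(3*t**(1/4)); add its integral
∫ over [1/81, 1/16) of log(3*t**(1/4))·t^(s-1) joins the sum
the [1/16, ∞) slice contributes ∫ exp(-3*t**(1/4))·t^(s-1) dt

(16*2**(4*s)*s**2*(2*s + 1)*(16*s**2 + 8*s + 1)*uppergamma(4*s, 3/2) - 16*2**(4*s)*s**2*(2*s + 1) + 2**(4*s)*(2*s + 1)*(16*s**2 + 8*s + 1) + 81**s*s*(2*s + 1)*(-4*log(2) + 4*log(3))*(16*s**2 + 8*s + 1) - 81**s*(2*s + 1)*(16*s**2 + 8*s + 1) + 32*s**3*(2*s + 1)*log(2) + 8*s**2*(2*s + 1)*log(2) + 8*s**2*(2*s + 1) + 2*s**2*(16*s**2 + 8*s + 1))/(4*1296**s*s**2*(2*s + 1)*(16*s**2 + 8*s + 1))
  Re(s) > -1/2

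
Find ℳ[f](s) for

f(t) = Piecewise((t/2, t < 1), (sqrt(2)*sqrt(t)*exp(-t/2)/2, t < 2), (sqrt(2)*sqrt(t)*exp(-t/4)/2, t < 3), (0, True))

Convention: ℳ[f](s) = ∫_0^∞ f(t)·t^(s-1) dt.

sqrt(2)*(2**(s + 3/2)*(s + 1)*uppergamma(s + 1/2, 1/2) - 2**(s + 3/2)*(s + 1)*uppergamma(s + 1/2, 1) + 2**(2*s + 2)*(s + 1)*uppergamma(s + 1/2, 1/2) - 2**(2*s + 2)*(s + 1)*uppergamma(s + 1/2, 3/4) + sqrt(2))/(4*(s + 1))
  Re(s) > -1

invert the common scale on t to get t on [0, 1/2); sqrt(t)*exp(-t) on [1/2, 1); sqrt(t)*exp(-t/2) on [1, 3/2)
invert the shared t-power to get sqrt(t) on [0, 1/2); exp(-t) on [1/2, 1); exp(-t/2) on [1, 3/2)
f breaks at 1, 2 into 3 integrals to sum
between 0 and 1 the integrand is t/2·t^(s-1)
over [1, 2), the kernel integral of sqrt(2)*sqrt(t)*exp(-t/2)/2 enters the sum
the [2, 3) slice contributes ∫ sqrt(2)*sqrt(t)*exp(-t/4)/2·t^(s-1) dt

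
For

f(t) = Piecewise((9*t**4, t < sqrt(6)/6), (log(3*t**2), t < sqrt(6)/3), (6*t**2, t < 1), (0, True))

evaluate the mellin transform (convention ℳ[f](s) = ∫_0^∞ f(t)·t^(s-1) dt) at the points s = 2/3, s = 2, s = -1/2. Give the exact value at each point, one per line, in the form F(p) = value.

F(2/3) = 6**(2/3)*(-112*2**(2/3) + log(2**(28 + 28*2**(2/3))) + 42*6**(1/3) + 85)/112
F(2) = 5*log(2)/12 + 85/144
F(-1/2) = 6**(1/4)*(-224*sqrt(2) - log(2**(42*sqrt(2) + 84)) + 28*6**(3/4) + 339)/42

undo the power substitution: 9*t**2 on [0, 1/6); log(3*t) on [1/6, 2/3); 6*t on [2/3, 1)
strip the common scale on t: 4*t**2 on [0, 1/4); log(2*t) on [1/4, 1); 4*t on [1, 3/2)
the common scale on t comes off first: t**2 on [0, 1/2); log(t) on [1/2, 2); 2*t on [2, 3)
cuts at sqrt(6)/6, sqrt(6)/3: linearity sums the 3 kernel integrals
segment [0, sqrt(6)/6) carries 9*t**4; integrate it
the [sqrt(6)/6, sqrt(6)/3) slice contributes ∫ log(3*t**2)·t^(s-1) dt
on [sqrt(6)/3, 1) integrate f = 6*t**2 against the kernel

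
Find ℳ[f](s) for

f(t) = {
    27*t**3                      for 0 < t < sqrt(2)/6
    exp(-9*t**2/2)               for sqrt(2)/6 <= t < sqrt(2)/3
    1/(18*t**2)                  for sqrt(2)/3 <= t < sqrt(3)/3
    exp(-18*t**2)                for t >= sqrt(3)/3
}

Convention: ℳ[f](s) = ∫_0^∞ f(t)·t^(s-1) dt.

remove the common scale on t first: t**3 on [0, sqrt(2)/2); exp(-t**2/2) on [sqrt(2)/2, sqrt(2)); 1/(2*t**2) on [sqrt(2), sqrt(3)); …
the power substitution comes off first: t**(3/2) on [0, 1/2); exp(-t/2) on [1/2, 2); 1/(2*t) on [2, 3); …
f breaks at sqrt(2)/6, sqrt(2)/3, sqrt(3)/3 into 4 integrals to sum
between 0 and sqrt(2)/6 the integrand is 27*t**3·t^(s-1)
the [sqrt(2)/6, sqrt(2)/3) slice contributes ∫ exp(-9*t**2/2)·t^(s-1) dt
over [sqrt(2)/3, sqrt(3)/3), the kernel integral of 1/(18*t**2) enters the sum
over [sqrt(3)/3, ∞), the kernel integral of exp(-18*t**2) enters the sum

(sqrt(3)/6)**s*(-6*2**s*6**(s/2)*(s - 2)*(s + 3)*uppergamma(s/2, 1) + 6*6**(s/2)*(s - 2)*(s + 3)*uppergamma(s/2, 6) + 3*sqrt(2)*6**(s/2)*(s - 2) + 2*6**s*(s + 3) + 6*(2*sqrt(6))**s*(s - 2)*(s + 3)*uppergamma(s/2, 1/4) - 3*(2*sqrt(6))**s*(s + 3))/(12*3**s*(s - 2)*(s + 3))
  Re(s) > -3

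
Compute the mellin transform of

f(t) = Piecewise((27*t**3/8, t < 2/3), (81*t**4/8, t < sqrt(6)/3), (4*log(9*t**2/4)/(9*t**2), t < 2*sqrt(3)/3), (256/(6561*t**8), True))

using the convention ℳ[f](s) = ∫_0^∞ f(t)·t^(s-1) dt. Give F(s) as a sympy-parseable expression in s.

(324*2**(s/2)*(s/2 - 4)*(s/2 + 2)*(s**2/4 - s + 1) - 324*2**(s/2)*(s/2 - 4)*(s + 3)*(s**2/4 - s + 1) - 54*3**(s/2)*s*(s/2 - 4)*(s/2 + 2)*(s + 3)*log(3) + 54*3**(s/2)*s*(s/2 - 4)*(s/2 + 2)*(s + 3)*log(2) - 108*3**(s/2)*(s/2 - 4)*(s/2 + 2)*(s + 3)*log(2) + 108*3**(s/2)*(s/2 - 4)*(s/2 + 2)*(s + 3) + 108*3**(s/2)*(s/2 - 4)*(s/2 + 2)*(s + 3)*log(3) + 729*3**(s/2)*(s/2 - 4)*(s + 3)*(s**2/4 - s + 1) + 27*6**(s/2)*s*(s/2 - 4)*(s/2 + 2)*(s + 3)*log(3) - 54*6**(s/2)*(s/2 - 4)*(s/2 + 2)*(s + 3)*log(3) - 54*6**(s/2)*(s/2 - 4)*(s/2 + 2)*(s + 3) - 2*6**(s/2)*(s/2 + 2)*(s + 3)*(s**2/4 - s + 1))/(324*2**(s/2)*(3/2)**s*(s/2 - 4)*(s/2 + 2)*(s + 3)*(s**2/4 - s + 1))
  -3 < Re(s) < 8

reversing the common scale on t: t**3 on [0, 1); 2*t**4 on [1, sqrt(6)/2); log(t**2)/t**2 on [sqrt(6)/2, sqrt(3)); …
back out the power substitution: t**(3/2) on [0, 1); 2*t**2 on [1, 3/2); log(t)/t on [3/2, 3); …
summing 4 kernel integrals split by 2/3, sqrt(6)/3, 2*sqrt(3)/3 yields ℳ[f](s)
piece [0, 2/3): integrate 27*t**3/8 against the kernel
the [2/3, sqrt(6)/3) slice contributes ∫ 81*t**4/8·t^(s-1) dt
segment sqrt(6)/3 to 2*sqrt(3)/3 holds 4*log(9*t**2/4)/(9*t**2); add its integral
∫ 256/(6561*t**8)·t^(s-1) over [2*sqrt(3)/3, ∞)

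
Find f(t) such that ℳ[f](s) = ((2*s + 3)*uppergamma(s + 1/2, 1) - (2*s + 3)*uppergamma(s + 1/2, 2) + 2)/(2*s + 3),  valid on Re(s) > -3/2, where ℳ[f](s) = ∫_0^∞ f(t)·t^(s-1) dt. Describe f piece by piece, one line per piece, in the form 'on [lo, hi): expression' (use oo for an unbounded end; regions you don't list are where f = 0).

the shared t-power comes off first: t on [0, 1); exp(-t) on [1, 2)
breakpoints 1: one integral from each of the 2 segments
[0, 1) adds the kernel integral of t**(3/2)
piece [1, 2): integrate sqrt(t)*exp(-t) against the kernel

on [0, 1): t**(3/2)
on [1, 2): sqrt(t)*exp(-t)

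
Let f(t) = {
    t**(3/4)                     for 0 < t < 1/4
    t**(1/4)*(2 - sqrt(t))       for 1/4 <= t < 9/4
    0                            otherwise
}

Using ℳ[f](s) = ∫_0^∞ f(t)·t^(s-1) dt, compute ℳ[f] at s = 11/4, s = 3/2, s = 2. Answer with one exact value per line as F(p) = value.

peel off the power substitution: t**(3/2) on [0, 1/2); sqrt(t)*(2 - t) on [1/2, 3/2)
undo the shared t-power: t on [0, 1/2); 2 - t on [1/2, 3/2)
integrate the 2 segments split at 1/4, then add the results
segment [0, 1/4) carries t**(3/4); integrate it
∫ t**(1/4)*(2 - sqrt(t))·t^(s-1) over [1/4, 9/4)

F(11/4) = 3637/1344
F(3/2) = sqrt(2)*(-22 + 405*sqrt(3))/504
F(2) = sqrt(2)*(-26 + 1377*sqrt(3))/1584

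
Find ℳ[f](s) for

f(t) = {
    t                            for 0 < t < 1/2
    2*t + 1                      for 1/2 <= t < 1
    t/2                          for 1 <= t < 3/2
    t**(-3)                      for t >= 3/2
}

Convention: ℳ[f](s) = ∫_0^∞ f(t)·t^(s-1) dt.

(270*2**s*s**2 - 702*2**s*s - 324*2**s + 49*3**s*s**2 - 275*3**s*s - 162*s**2 + 378*s + 324)/(108*2**s*s*(s**2 - 2*s - 3))
  -1 < Re(s) < 3

summing 4 kernel integrals split by 1/2, 1, 3/2 yields ℳ[f](s)
segment 0 to 1/2 holds t; add its integral
∫ over [1/2, 1) of (2*t + 1)·t^(s-1) joins the sum
piece [1, 3/2): integrate t/2 against the kernel
on [3/2, ∞) integrate f = t**(-3) against the kernel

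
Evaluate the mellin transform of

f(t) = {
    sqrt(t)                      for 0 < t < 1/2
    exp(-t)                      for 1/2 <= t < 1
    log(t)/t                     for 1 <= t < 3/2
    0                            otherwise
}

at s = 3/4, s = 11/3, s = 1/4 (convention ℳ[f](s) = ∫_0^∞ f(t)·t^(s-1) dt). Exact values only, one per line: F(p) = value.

treat the 3 regions marked off by 1/2, 1 separately and sum
piece [0, 1/2): integrate sqrt(t) against the kernel
the [1/2, 1) slice contributes ∫ exp(-t)·t^(s-1) dt
for t in [1, 3/2): the term is ∫ log(t)/t·t^(s-1)

F(3/4) = -16*2**(1/4)*3**(3/4)/3 + log(2**(4*2**(1/4)*3**(3/4)/3)/3**(4*2**(1/4)*3**(3/4)/3)) - uppergamma(3/4, 1) + 2**(3/4)/5 + uppergamma(3/4, 1/2) + 16
F(11/3) = -uppergamma(11/3, 1) - 81*2**(1/3)*3**(2/3)/512 + 3*2**(5/6)/400 + 9/64 + log(3**(27*2**(1/3)*3**(2/3)/64)/2**(27*2**(1/3)*3**(2/3)/64)) + uppergamma(11/3, 1/2)
F(1/4) = -16*2**(3/4)*3**(1/4)/27 + log(2**(4*2**(3/4)*3**(1/4)/9)/3**(4*2**(3/4)*3**(1/4)/9)) - uppergamma(1/4, 1) + uppergamma(1/4, 1/2) + 2*2**(1/4)/3 + 16/9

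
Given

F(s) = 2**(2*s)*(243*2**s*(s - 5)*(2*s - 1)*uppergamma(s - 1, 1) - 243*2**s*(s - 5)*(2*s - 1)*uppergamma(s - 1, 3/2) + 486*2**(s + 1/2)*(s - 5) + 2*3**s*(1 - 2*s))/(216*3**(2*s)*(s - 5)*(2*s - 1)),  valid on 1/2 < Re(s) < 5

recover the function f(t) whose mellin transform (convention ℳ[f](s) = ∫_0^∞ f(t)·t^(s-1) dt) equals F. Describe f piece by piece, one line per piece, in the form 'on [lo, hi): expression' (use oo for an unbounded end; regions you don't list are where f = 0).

on [0, 8/9): 3/(2*sqrt(t))
on [8/9, 4/3): exp(-9*t/8)/t
on [4/3, oo): 256/(6561*t**5)

remove the shared t-power first: 3*sqrt(t)/2 on [0, 8/9); exp(-9*t/8) on [8/9, 4/3); 256/(6561*t**4) on [4/3, ∞)
remove the common scale on t first: sqrt(6)*sqrt(t)/2 on [0, 4/3); exp(-3*t/4) on [4/3, 2); 16/(81*t**4) on [2, ∞)
invert the common scale on t to get sqrt(t) on [0, 2); exp(-t/2) on [2, 3); t**(-4) on [3, ∞)
along the cuts 8/9, 4/3, ℳ[f](s) splits into 3 integrals
segment [0, 8/9) carries 3/(2*sqrt(t)); integrate it
on [8/9, 4/3): add ∫ exp(-9*t/8)/t·t^(s-1) dt
∫ 256/(6561*t**5)·t^(s-1) over [4/3, ∞)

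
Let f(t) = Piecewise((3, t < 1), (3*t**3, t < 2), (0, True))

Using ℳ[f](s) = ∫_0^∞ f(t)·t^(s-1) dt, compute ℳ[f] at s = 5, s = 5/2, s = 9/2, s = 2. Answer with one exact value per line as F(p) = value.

cuts at 1: linearity sums the 2 kernel integrals
on [0, 1): add ∫ 3·t^(s-1) dt
∫ over [1, 2) of 3*t**3·t^(s-1) joins the sum

F(5) = 3849/40
F(5/2) = 36/55 + 192*sqrt(2)/11
F(9/2) = 4/15 + 256*sqrt(2)/5
F(2) = 201/10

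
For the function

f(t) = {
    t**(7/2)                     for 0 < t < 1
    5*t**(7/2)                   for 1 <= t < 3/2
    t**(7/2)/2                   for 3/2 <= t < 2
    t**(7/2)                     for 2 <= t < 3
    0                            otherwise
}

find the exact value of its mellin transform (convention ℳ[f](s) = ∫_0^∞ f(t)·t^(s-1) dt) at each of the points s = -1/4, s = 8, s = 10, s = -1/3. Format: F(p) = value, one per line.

summing 4 kernel integrals split by 1, 3/2, 2 yields ℳ[f](s)
on [0, 1) integrate f = t**(7/2) against the kernel
over [1, 3/2), the kernel integral of 5*t**(7/2) enters the sum
segment 3/2 to 2 holds t**(7/2)/2; add its integral
∫ t**(7/2)·t^(s-1) over [2, 3)

F(-1/4) = -16*2**(1/4)/13 - 16/13 + 243*2**(3/4)*3**(1/4)/104 + 108*3**(1/4)/13
F(8) = -2048*sqrt(2)/23 - 8/23 + 1594323*sqrt(6)/94208 + 354294*sqrt(3)/23
F(10) = -8192*sqrt(2)/27 - 8/27 + 531441*sqrt(6)/16384 + 118098*sqrt(3)
F(-1/3) = -24*2**(1/6)/19 - 24/19 + 729*2**(5/6)*3**(1/6)/304 + 162*3**(1/6)/19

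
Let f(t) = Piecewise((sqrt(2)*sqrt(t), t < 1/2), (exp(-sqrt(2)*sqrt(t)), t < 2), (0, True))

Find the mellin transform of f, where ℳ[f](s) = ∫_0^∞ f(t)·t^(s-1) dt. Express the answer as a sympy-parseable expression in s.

2*((2*s + 1)*uppergamma(2*s, 1) - (2*s + 1)*uppergamma(2*s, 2) + 1)/(2**s*(2*s + 1))
  Re(s) > -1/2

reversing the common scale on t: sqrt(t) on [0, 1); exp(-sqrt(t)) on [1, 4)
remove the power substitution first: t on [0, 1); exp(-t) on [1, 2)
summing 2 kernel integrals split by 1/2 yields ℳ[f](s)
piece [0, 1/2): integrate sqrt(2)*sqrt(t) against the kernel
segment 1/2 to 2 holds exp(-sqrt(2)*sqrt(t)); add its integral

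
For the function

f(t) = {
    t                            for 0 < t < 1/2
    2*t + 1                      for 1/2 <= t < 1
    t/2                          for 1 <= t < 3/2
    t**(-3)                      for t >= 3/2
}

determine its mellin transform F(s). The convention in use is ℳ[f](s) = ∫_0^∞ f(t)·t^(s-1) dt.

(270*2**s*s**2 - 702*2**s*s - 324*2**s + 49*3**s*s**2 - 275*3**s*s - 162*s**2 + 378*s + 324)/(108*2**s*s*(s**2 - 2*s - 3))
  -1 < Re(s) < 3

the 4 pieces separated at 1/2, 1, 3/2 each add one integral
over [0, 1/2), the kernel integral of t enters the sum
[1/2, 1) adds the kernel integral of (2*t + 1)
the [1, 3/2) slice contributes ∫ t/2·t^(s-1) dt
over [3/2, ∞), the kernel integral of t**(-3) enters the sum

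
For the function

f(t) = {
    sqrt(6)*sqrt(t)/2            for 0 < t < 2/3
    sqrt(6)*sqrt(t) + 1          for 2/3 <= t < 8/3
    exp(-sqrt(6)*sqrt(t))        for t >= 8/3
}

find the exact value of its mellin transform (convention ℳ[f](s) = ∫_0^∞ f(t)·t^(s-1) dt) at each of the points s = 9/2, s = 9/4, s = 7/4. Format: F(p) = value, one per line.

F(9/2) = 8*sqrt(6)*(757395 + 47066*exp(4))*exp(-4)/10935
F(9/4) = 2**(1/4)*3**(3/4)*(sqrt(2)*(10395*sqrt(pi)*exp(4)*erfc(2) + 532620)/171072 + (-20480 + 770048*sqrt(2))*exp(4)/171072)*exp(-4)
F(7/4) = 2**(3/4)*3**(1/4)*(sqrt(2)*(945*sqrt(pi)*exp(4)*erfc(2) + 29988)/18144 + (-4096 + 75776*sqrt(2))*exp(4)/18144)*exp(-4)

undo the common scale on t: sqrt(t) on [0, 1); 2*sqrt(t) + 1 on [1, 4); exp(-2*sqrt(t)) on [4, ∞)
invert the power substitution to get t on [0, 1); 2*t + 1 on [1, 2); exp(-2*t) on [2, ∞)
along the cuts 2/3, 8/3, ℳ[f](s) splits into 3 integrals
for t in [0, 2/3): the term is ∫ sqrt(6)*sqrt(t)/2·t^(s-1)
segment 2/3 to 8/3 holds (sqrt(6)*sqrt(t) + 1); add its integral
segment [8/3, ∞) carries exp(-sqrt(6)*sqrt(t)); integrate it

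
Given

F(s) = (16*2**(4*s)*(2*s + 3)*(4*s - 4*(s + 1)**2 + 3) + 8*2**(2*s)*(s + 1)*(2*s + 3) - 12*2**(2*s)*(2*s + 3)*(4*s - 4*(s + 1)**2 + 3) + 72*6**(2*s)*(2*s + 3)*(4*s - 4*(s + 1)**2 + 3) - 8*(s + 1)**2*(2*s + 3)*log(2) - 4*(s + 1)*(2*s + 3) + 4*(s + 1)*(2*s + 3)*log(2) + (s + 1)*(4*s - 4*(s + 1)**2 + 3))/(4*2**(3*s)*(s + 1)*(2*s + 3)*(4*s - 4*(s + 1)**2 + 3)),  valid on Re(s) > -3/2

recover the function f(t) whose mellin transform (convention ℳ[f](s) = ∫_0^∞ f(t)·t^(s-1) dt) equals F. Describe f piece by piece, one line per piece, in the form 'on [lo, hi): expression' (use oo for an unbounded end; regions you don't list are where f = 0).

on [0, 1/8): 2*sqrt(2)*t**(3/2)
on [1/8, 1/2): sqrt(2)*sqrt(t)*log(sqrt(2)*sqrt(t))
on [1/2, 2): 6*t
on [2, 9/2): 4*t

the common scale on t comes off first: t**(3/2) on [0, 1/4); sqrt(t)*log(sqrt(t)) on [1/4, 1); 3*t on [1, 4); …
undo the power substitution: t**3 on [0, 1/2); t*log(t) on [1/2, 1); 3*t**2 on [1, 2); …
remove the shared t-power first: t on [0, 1/2); log(t)/t on [1/2, 1); 3 on [1, 2); …
treat the 4 regions marked off by 1/8, 1/2, 2 separately and sum
segment 0 to 1/8 holds 2*sqrt(2)*t**(3/2); add its integral
[1/8, 1/2) adds the kernel integral of sqrt(2)*sqrt(t)*log(sqrt(2)*sqrt(t))
on [1/2, 2) integrate f = 6*t against the kernel
∫ 4*t·t^(s-1) over [2, 9/2)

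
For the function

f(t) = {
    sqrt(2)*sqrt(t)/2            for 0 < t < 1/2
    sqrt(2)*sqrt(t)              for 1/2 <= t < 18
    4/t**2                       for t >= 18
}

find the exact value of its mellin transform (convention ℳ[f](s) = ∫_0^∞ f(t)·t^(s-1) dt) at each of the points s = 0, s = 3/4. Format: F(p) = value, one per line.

invert the common scale on t to get sqrt(t) on [0, 1/4); 2*sqrt(t) on [1/4, 9); t**(-2) on [9, ∞)
reversing the power substitution: t on [0, 1/2); 2*t on [1/2, 3); t**(-4) on [3, ∞)
breakpoints 1/2, 18: one integral from each of the 3 segments
over [0, 1/2), the kernel integral of sqrt(2)*sqrt(t)/2 enters the sum
the [1/2, 18) slice contributes ∫ sqrt(2)*sqrt(t)·t^(s-1) dt
segment 18 to ∞ holds 4/t**2; add its integral

F(0) = 1783/162
F(3/4) = 2**(1/4)*(-27 + 1948*sqrt(6))/135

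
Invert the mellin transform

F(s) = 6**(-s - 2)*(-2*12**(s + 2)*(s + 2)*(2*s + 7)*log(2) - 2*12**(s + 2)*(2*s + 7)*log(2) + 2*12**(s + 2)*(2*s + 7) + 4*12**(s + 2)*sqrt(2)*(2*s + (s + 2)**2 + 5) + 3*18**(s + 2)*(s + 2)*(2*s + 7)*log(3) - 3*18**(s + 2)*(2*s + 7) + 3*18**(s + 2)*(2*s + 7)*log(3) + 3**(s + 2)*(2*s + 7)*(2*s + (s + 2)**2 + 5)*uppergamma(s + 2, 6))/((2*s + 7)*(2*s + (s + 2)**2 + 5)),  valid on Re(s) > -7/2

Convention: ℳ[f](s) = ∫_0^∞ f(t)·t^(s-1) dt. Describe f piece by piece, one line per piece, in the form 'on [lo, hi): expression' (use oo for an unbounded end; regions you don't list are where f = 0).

undo the shared t-power: t**(5/2) on [0, 2); t**2*log(t) on [2, 3); t*exp(-2*t) on [3, ∞)
strip the shared t-power: t**2 on [0, 2); t**(3/2)*log(t) on [2, 3); sqrt(t)*exp(-2*t) on [3, ∞)
peel off the shared t-power: t**(3/2) on [0, 2); t*log(t) on [2, 3); exp(-2*t) on [3, ∞)
slice at 2, 3, transform all 3 pieces, and sum them
on [0, 2) integrate f = t**(7/2) against the kernel
the [2, 3) slice contributes ∫ t**3*log(t)·t^(s-1) dt
segment [3, ∞) carries t**2*exp(-2*t); integrate it

on [0, 2): t**(7/2)
on [2, 3): t**3*log(t)
on [3, oo): t**2*exp(-2*t)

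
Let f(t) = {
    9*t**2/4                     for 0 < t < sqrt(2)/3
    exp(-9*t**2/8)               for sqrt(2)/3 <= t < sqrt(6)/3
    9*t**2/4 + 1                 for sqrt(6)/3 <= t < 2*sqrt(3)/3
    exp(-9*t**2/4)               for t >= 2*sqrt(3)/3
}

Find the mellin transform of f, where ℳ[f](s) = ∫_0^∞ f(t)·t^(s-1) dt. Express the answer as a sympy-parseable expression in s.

undo the common scale on t: t**2 on [0, sqrt(2)/2); exp(-t**2/2) on [sqrt(2)/2, sqrt(6)/2); t**2 + 1 on [sqrt(6)/2, sqrt(3)); …
invert the power substitution to get t on [0, 1/2); exp(-t/2) on [1/2, 3/2); t + 1 on [3/2, 3); …
slice at sqrt(2)/3, sqrt(6)/3, 2*sqrt(3)/3, transform all 4 pieces, and sum them
for t in [0, sqrt(2)/3): the term is ∫ 9*t**2/4·t^(s-1)
between sqrt(2)/3 and sqrt(6)/3 the integrand is exp(-9*t**2/8)·t^(s-1)
piece [sqrt(6)/3, 2*sqrt(3)/3): integrate (9*t**2/4 + 1) against the kernel
on [2*sqrt(3)/3, ∞) integrate f = exp(-9*t**2/4) against the kernel

2**(s/2 - 1)*(2**(s/2)*s*(s + 2)*uppergamma(s/2, 3) + 2**s*s*(s + 2)*uppergamma(s/2, 1/4) - 2**s*s*(s + 2)*uppergamma(s/2, 3/4) - 5*3**(s/2)*s - 4*3**(s/2) + 8*6**(s/2)*s + 4*6**(s/2) + s)/(3**s*s*(s + 2))
  Re(s) > -2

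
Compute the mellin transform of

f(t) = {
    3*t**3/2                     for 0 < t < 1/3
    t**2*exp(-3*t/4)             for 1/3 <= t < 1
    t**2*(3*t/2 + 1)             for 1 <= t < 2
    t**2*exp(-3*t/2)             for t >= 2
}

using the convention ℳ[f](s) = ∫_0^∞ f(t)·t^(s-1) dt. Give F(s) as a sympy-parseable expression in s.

strip the shared t-power: 3*t/2 on [0, 1/3); exp(-3*t/4) on [1/3, 1); 3*t/2 + 1 on [1, 2); …
invert the common scale on t to get t on [0, 1/2); exp(-t/2) on [1/2, 3/2); t + 1 on [3/2, 3); …
decompose at 1/3, 1, 2; ℳ[f](s) sums the 4 pieces' integrals
[0, 1/3) adds the kernel integral of 3*t**3/2
the [1/3, 1) slice contributes ∫ t**2*exp(-3*t/4)·t^(s-1) dt
∫ over [1, 2) of t**2*(3*t/2 + 1)·t^(s-1) joins the sum
on [2, ∞) integrate f = t**2*exp(-3*t/2) against the kernel

(32*2**(2*s)*(s + 2)*(s + 3)*uppergamma(s + 2, 1/4) - 32*2**(2*s)*(s + 2)*(s + 3)*uppergamma(s + 2, 3/4) + 8*2**s*(s + 2)*(s + 3)*uppergamma(s + 2, 3) - 45*3**s*(s + 2) - 18*3**s + 288*6**s*(s + 2) + 72*6**s + s + 2)/(18*3**s*(s + 2)*(s + 3))
  Re(s) > -3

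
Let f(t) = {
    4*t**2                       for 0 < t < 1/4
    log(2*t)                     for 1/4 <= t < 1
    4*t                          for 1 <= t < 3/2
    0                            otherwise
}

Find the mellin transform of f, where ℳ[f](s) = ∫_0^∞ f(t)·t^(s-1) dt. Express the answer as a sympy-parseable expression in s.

back out the common scale on t: t**2 on [0, 1/2); log(t) on [1/2, 2); 2*t on [2, 3)
integrate the 3 segments split at 1/4, 1, then add the results
on [0, 1/4) integrate f = 4*t**2 against the kernel
on [1/4, 1): add ∫ log(2*t)·t^(s-1) dt
on [1, 3/2): add ∫ 4*t·t^(s-1) dt

(-16*2**(2*s)*s**2*(s + 2) + 4*2**(2*s)*s*(s + 1)*(s + 2)*log(2) - 4*2**(2*s)*(s + 1)*(s + 2) + 24*6**s*s**2*(s + 2) + s**2*(s + 1) + 4*s*(s + 1)*(s + 2)*log(2) + 4*(s + 1)*(s + 2))/(4*2**(2*s)*s**2*(s + 1)*(s + 2))
  Re(s) > -2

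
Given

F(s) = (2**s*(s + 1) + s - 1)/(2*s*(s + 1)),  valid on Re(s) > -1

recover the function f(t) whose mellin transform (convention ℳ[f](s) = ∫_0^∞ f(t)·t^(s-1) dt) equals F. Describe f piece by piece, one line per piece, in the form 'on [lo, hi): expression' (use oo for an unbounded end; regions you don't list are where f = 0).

along the cuts 1, ℳ[f](s) splits into 2 integrals
on [0, 1): add ∫ t·t^(s-1) dt
the [1, 2) slice contributes ∫ 1/2·t^(s-1) dt

on [0, 1): t
on [1, 2): 1/2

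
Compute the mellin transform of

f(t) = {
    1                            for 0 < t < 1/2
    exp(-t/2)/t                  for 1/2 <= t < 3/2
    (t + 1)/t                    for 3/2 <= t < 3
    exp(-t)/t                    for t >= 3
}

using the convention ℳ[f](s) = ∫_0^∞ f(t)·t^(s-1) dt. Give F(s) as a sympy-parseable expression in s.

(3*2**(2*s)*s*(s - 1)*uppergamma(s - 1, 1/4) - 3*2**(2*s)*s*(s - 1)*uppergamma(s - 1, 3/4) + 6*2**s*s*(s - 1)*uppergamma(s - 1, 3) + 10*3**s*(1 - s) - 4*3**s + 8*6**s*(s - 1) + 2*6**s + 6*s - 6)/(6*2**s*s*(s - 1))
  Re(s) > 0

undo the shared t-power: t on [0, 1/2); exp(-t/2) on [1/2, 3/2); t + 1 on [3/2, 3); …
breakpoints 1/2, 3/2, 3: one integral from each of the 4 segments
segment [0, 1/2) carries 1; integrate it
on [1/2, 3/2): add ∫ exp(-t/2)/t·t^(s-1) dt
for t in [3/2, 3): the term is ∫ (t + 1)/t·t^(s-1)
on [3, ∞) integrate f = exp(-t)/t against the kernel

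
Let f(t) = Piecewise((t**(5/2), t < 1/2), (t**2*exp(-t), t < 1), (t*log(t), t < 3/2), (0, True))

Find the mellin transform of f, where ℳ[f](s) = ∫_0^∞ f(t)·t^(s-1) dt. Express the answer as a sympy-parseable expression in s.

(4*2**s*(2*s + 5)*(2*s - (s + 2)**2 + 3)*uppergamma(s + 2, 1/2) - 4*2**s*(2*s + 5)*(2*s - (s + 2)**2 + 3)*uppergamma(s + 2, 1) - 4*2**s*(2*s + 5) + 3**s*(s + 2)*(2*s + 5)*(-6*log(3) + 6*log(2)) + 3**s*(2*s + 5)*(-6*log(2) + 6*log(3)) + 6*3**s*(2*s + 5) + sqrt(2)*(2*s - (s + 2)**2 + 3))/(4*2**s*(2*s + 5)*(2*s - (s + 2)**2 + 3))
  Re(s) > -5/2

peel off the shared t-power: sqrt(t) on [0, 1/2); exp(-t) on [1/2, 1); log(t)/t on [1, 3/2)
f breaks at 1/2, 1 into 3 integrals to sum
on [0, 1/2): add ∫ t**(5/2)·t^(s-1) dt
on [1/2, 1): add ∫ t**2*exp(-t)·t^(s-1) dt
over [1, 3/2), the kernel integral of t*log(t) enters the sum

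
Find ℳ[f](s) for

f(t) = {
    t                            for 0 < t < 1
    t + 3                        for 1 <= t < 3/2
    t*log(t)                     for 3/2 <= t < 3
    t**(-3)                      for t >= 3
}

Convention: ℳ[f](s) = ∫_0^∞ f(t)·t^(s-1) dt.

(-162*2**s*s*(s - 3)*(s**2 + 2*s + 1) - 162*2**s*(s - 3)*(s**2 + 2*s + 1) - 81*3**s*s**2*(s - 3)*(s + 1)*log(3) + 81*3**s*s**2*(s - 3)*(s + 1)*log(2) - 81*3**s*s*(s - 3)*(s + 1)*log(3) + 81*3**s*s*(s - 3)*(s + 1)*log(2) + 81*3**s*s*(s - 3)*(s + 1) + 243*3**s*s*(s - 3)*(s**2 + 2*s + 1) + 162*3**s*(s - 3)*(s**2 + 2*s + 1) + 162*6**s*s**2*(s - 3)*(s + 1)*log(3) - 162*6**s*s*(s - 3)*(s + 1) + 162*6**s*s*(s - 3)*(s + 1)*log(3) - 2*6**s*s*(s + 1)*(s**2 + 2*s + 1))/(54*2**s*s*(s - 3)*(s + 1)*(s**2 + 2*s + 1))
  -1 < Re(s) < 3

treat the 4 regions marked off by 1, 3/2, 3 separately and sum
the [0, 1) slice contributes ∫ t·t^(s-1) dt
for t in [1, 3/2): the term is ∫ (t + 3)·t^(s-1)
between 3/2 and 3 the integrand is t*log(t)·t^(s-1)
piece [3, ∞): integrate t**(-3) against the kernel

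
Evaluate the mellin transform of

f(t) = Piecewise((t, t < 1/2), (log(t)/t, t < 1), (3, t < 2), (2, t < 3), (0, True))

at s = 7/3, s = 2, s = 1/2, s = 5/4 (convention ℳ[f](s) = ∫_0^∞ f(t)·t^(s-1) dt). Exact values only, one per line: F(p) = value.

F(7/3) = -207/112 + 3*2**(2/3)*log(2)/16 + 51*2**(2/3)/320 + 12*2**(1/3)/7 + 54*3**(1/3)/7
F(2) = log(2)/2 + 217/24
F(1/2) = sqrt(2)*(-30*sqrt(2) - 12*log(2) + 12*sqrt(6) + 37)/6
F(5/4) = 2**(3/4)*(-828*2**(1/4) + 72*sqrt(2) + 180*log(2) + 216*6**(1/4) + 725)/90

integrate the 4 segments split at 1/2, 1, 2, then add the results
∫ t·t^(s-1) over [0, 1/2)
for t in [1/2, 1): the term is ∫ log(t)/t·t^(s-1)
between 1 and 2 the integrand is 3·t^(s-1)
the [2, 3) slice contributes ∫ 2·t^(s-1) dt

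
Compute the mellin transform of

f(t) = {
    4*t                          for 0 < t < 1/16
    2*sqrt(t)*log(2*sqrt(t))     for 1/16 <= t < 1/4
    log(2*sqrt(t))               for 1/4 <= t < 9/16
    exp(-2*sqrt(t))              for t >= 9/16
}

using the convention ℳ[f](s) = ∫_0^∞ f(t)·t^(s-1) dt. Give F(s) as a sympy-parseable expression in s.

(8*2**(2*s)*s**2*(s + 1)*(4*s**2 + 4*s + 1)*uppergamma(2*s, 3/2) - 8*2**(2*s)*s**2*(s + 1) + 2*2**(2*s)*(s + 1)*(4*s**2 + 4*s + 1) + 9**s*s*(s + 1)*(-4*log(2) + 4*log(3))*(4*s**2 + 4*s + 1) - 2*9**s*(s + 1)*(4*s**2 + 4*s + 1) + 8*s**3*(s + 1)*log(2) + 4*s**2*(s + 1)*log(2) + 4*s**2*(s + 1) + s**2*(4*s**2 + 4*s + 1))/(4*2**(4*s)*s**2*(s + 1)*(4*s**2 + 4*s + 1))
  Re(s) > -1

reversing the power substitution: 4*t**2 on [0, 1/4); 2*t*log(2*t) on [1/4, 1/2); log(2*t) on [1/2, 3/4); …
strip the common scale on t: t**2 on [0, 1/2); t*log(t) on [1/2, 1); log(t) on [1, 3/2); …
integrate the 4 segments split at 1/16, 1/4, 9/16, then add the results
∫ over [0, 1/16) of 4*t·t^(s-1) joins the sum
∫ 2*sqrt(t)*log(2*sqrt(t))·t^(s-1) over [1/16, 1/4)
on [1/4, 9/16) integrate f = log(2*sqrt(t)) against the kernel
segment 9/16 to ∞ holds exp(-2*sqrt(t)); add its integral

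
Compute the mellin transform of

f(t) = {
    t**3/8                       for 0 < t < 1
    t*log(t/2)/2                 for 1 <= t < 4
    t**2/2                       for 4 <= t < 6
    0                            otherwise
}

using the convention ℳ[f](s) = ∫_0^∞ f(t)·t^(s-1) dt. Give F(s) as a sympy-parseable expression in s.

(-64*2**(2*s)*(s + 1)**2*(s + 3) + 16*2**(2*s)*(s + 1)*(s + 2)*(s + 3)*log(2) - 16*2**(2*s)*(s + 2)*(s + 3) + 144*6**s*(s + 1)**2*(s + 3) + (s + 1)**2*(s + 2) + 4*(s + 1)*(s + 2)*(s + 3)*log(2) + 4*(s + 2)*(s + 3))/(8*(s + 1)**2*(s + 2)*(s + 3))
  Re(s) > -3

invert the common scale on t to get t**3 on [0, 1/2); t*log(t) on [1/2, 2); 2*t**2 on [2, 3)
peel off the shared t-power: t**2 on [0, 1/2); log(t) on [1/2, 2); 2*t on [2, 3)
treat the 3 regions marked off by 1, 4 separately and sum
segment 0 to 1 holds t**3/8; add its integral
between 1 and 4 the integrand is t*log(t/2)/2·t^(s-1)
∫ t**2/2·t^(s-1) over [4, 6)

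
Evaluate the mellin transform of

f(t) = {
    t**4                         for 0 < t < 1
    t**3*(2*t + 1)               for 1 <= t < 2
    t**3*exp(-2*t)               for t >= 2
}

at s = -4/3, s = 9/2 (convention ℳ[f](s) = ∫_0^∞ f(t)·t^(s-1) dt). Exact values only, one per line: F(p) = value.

peel off the shared t-power: t**3 on [0, 1); t**2*(2*t + 1) on [1, 2); t**2*exp(-2*t) on [2, ∞)
back out the shared t-power: t**2 on [0, 1); t*(2*t + 1) on [1, 2); t*exp(-2*t) on [2, ∞)
strip the shared t-power: t on [0, 1); 2*t + 1 on [1, 2); exp(-2*t) on [2, ∞)
the 3 pieces separated at 1, 2 each add one integral
∫ t**4·t^(s-1) over [0, 1)
for t in [1, 2): the term is ∫ t**3*(2*t + 1)·t^(s-1)
∫ over [2, ∞) of t**3*exp(-2*t)·t^(s-1) joins the sum

F(-4/3) = -39/40 + 2**(1/3)*uppergamma(5/3, 4)/4 + 21*2**(2/3)/5
F(9/2) = (sqrt(2)*(34459425*sqrt(pi)*exp(4)*erfc(2) + 3064968420)/8355840 + (-2097152 + 645922816*sqrt(2))*exp(4)/8355840)*exp(-4)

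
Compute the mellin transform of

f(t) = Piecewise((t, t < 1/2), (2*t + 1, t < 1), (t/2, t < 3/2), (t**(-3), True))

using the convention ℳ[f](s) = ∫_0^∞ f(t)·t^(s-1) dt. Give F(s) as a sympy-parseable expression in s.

slice at 1/2, 1, 3/2, transform all 4 pieces, and sum them
between 0 and 1/2 the integrand is t·t^(s-1)
the [1/2, 1) slice contributes ∫ (2*t + 1)·t^(s-1) dt
between 1 and 3/2 the integrand is t/2·t^(s-1)
piece [3/2, ∞): integrate t**(-3) against the kernel

(270*2**s*s**2 - 702*2**s*s - 324*2**s + 49*3**s*s**2 - 275*3**s*s - 162*s**2 + 378*s + 324)/(108*2**s*s*(s**2 - 2*s - 3))
  -1 < Re(s) < 3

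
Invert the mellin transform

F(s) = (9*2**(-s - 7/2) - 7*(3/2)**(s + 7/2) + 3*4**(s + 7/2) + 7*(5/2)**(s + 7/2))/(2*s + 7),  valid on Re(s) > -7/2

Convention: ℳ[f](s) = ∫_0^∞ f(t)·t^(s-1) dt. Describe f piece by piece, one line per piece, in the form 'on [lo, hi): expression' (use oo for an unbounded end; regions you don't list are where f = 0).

on [0, 1/2): 6*t**(7/2)
on [1/2, 3/2): 3*t**(7/2)/2
on [3/2, 5/2): 5*t**(7/2)
on [5/2, 4): 3*t**(7/2)/2

cuts at 1/2, 3/2, 5/2: linearity sums the 4 kernel integrals
between 0 and 1/2 the integrand is 6*t**(7/2)·t^(s-1)
on [1/2, 3/2): add ∫ 3*t**(7/2)/2·t^(s-1) dt
segment 3/2 to 5/2 holds 5*t**(7/2); add its integral
segment [5/2, 4) carries 3*t**(7/2)/2; integrate it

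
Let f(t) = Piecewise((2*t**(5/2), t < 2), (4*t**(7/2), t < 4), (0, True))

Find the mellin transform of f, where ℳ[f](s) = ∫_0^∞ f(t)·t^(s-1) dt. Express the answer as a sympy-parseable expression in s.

integrate the 2 segments split at 2, then add the results
the [0, 2) slice contributes ∫ 2*t**(5/2)·t^(s-1) dt
∫ 4*t**(7/2)·t^(s-1) over [2, 4)

16*2**s*(128*2**s*s + 320*2**s - 6*sqrt(2)*s - 13*sqrt(2))/(4*s**2 + 24*s + 35)
  Re(s) > -5/2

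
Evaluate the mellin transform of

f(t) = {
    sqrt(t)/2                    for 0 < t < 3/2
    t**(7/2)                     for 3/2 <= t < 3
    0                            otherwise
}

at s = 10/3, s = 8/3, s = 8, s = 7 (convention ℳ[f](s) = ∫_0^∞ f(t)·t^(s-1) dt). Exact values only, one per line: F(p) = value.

F(10/3) = 81*3**(5/6)*(79488 - 457*2**(1/6))/60352
F(8/3) = 81*3**(1/6)*(65664 - 365*2**(5/6))/44992
F(8) = -2407887*sqrt(6)/800768 + 354294*sqrt(3)/23
F(7) = -78003*sqrt(6)/35840 + 39366*sqrt(3)/7

the 2 pieces separated at 3/2 each add one integral
∫ over [0, 3/2) of sqrt(t)/2·t^(s-1) joins the sum
segment 3/2 to 3 holds t**(7/2); add its integral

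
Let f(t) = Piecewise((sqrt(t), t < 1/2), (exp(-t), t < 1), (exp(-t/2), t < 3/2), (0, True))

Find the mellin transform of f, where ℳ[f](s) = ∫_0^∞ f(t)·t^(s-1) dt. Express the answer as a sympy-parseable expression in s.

(2**s*(2*s + 1)*uppergamma(s, 1/2) - 2**s*(2*s + 1)*uppergamma(s, 1) + 4**s*(2*s + 1)*uppergamma(s, 1/2) - 4**s*(2*s + 1)*uppergamma(s, 3/4) + sqrt(2))/(2**s*(2*s + 1))
  Re(s) > -1/2

summing 3 kernel integrals split by 1/2, 1 yields ℳ[f](s)
segment [0, 1/2) carries sqrt(t); integrate it
on [1/2, 1): add ∫ exp(-t)·t^(s-1) dt
[1, 3/2) adds the kernel integral of exp(-t/2)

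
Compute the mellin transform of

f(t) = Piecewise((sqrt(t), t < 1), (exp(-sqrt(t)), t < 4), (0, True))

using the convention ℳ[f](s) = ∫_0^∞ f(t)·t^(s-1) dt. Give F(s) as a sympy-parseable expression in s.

remove the power substitution first: t on [0, 1); exp(-t) on [1, 2)
linearity at 1 turns ℳ[f](s) into 2 summed integrals
between 0 and 1 the integrand is sqrt(t)·t^(s-1)
for t in [1, 4): the term is ∫ exp(-sqrt(t))·t^(s-1)

2*((2*s + 1)*uppergamma(2*s, 1) - (2*s + 1)*uppergamma(2*s, 2) + 1)/(2*s + 1)
  Re(s) > -1/2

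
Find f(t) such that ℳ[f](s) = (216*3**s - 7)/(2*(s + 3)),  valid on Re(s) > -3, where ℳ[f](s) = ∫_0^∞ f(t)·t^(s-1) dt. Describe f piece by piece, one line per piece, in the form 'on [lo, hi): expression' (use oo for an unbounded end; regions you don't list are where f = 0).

on [0, 1): t**3/2
on [1, 3): 4*t**3

f breaks at 1 into 2 integrals to sum
on [0, 1): add ∫ t**3/2·t^(s-1) dt
piece [1, 3): integrate 4*t**3 against the kernel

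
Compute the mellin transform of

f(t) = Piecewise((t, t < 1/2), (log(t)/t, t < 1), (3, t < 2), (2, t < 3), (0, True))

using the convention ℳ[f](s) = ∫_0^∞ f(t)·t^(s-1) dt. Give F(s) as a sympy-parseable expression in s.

(2*2**(2*s)*(s + 1)*(s**2 - 2*s + 1) - 2*2**s*s*(s + 1) - 6*2**s*(s + 1)*(s**2 - 2*s + 1) + 4*6**s*(s + 1)*(s**2 - 2*s + 1) + 4*s**2*(s + 1)*log(2) - 4*s*(s + 1)*log(2) + 4*s*(s + 1) + s*(s**2 - 2*s + 1))/(2*2**s*s*(s + 1)*(s**2 - 2*s + 1))
  Re(s) > -1

cuts at 1/2, 1, 2: linearity sums the 4 kernel integrals
between 0 and 1/2 the integrand is t·t^(s-1)
[1/2, 1) adds the kernel integral of log(t)/t
the [1, 2) slice contributes ∫ 3·t^(s-1) dt
piece [2, 3): integrate 2 against the kernel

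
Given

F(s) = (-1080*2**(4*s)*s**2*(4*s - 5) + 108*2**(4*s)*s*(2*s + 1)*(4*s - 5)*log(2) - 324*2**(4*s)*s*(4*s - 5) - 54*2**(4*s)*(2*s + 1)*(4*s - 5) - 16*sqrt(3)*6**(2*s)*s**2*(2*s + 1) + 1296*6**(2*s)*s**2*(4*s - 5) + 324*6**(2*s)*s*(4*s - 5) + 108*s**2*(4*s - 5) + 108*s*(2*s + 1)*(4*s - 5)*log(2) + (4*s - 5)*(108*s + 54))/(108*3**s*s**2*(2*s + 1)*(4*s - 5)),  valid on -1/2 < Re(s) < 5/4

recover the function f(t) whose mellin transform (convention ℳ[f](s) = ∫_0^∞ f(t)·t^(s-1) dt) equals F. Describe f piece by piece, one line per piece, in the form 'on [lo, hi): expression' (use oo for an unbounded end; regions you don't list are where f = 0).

invert the common scale on t to get sqrt(2)*sqrt(t)/2 on [0, 1/2); log(sqrt(2)*sqrt(t)/2) on [1/2, 8); sqrt(2)*sqrt(t)/2 + 3 on [8, 18); …
invert the common scale on t to get sqrt(t) on [0, 1/4); log(sqrt(t)) on [1/4, 4); sqrt(t) + 3 on [4, 9); …
reversing the power substitution: t on [0, 1/2); log(t) on [1/2, 2); t + 3 on [2, 3); …
breakpoints 1/3, 16/3, 12: one integral from each of the 4 segments
∫ over [0, 1/3) of sqrt(3)*sqrt(t)/2·t^(s-1) joins the sum
on [1/3, 16/3) integrate f = log(sqrt(3)*sqrt(t)/2) against the kernel
∫ over [16/3, 12) of (sqrt(3)*sqrt(t)/2 + 3)·t^(s-1) joins the sum
[12, ∞) adds the kernel integral of 4*sqrt(2)*3**(3/4)/(9*t**(5/4))

on [0, 1/3): sqrt(3)*sqrt(t)/2
on [1/3, 16/3): log(sqrt(3)*sqrt(t)/2)
on [16/3, 12): sqrt(3)*sqrt(t)/2 + 3
on [12, oo): 4*sqrt(2)*3**(3/4)/(9*t**(5/4))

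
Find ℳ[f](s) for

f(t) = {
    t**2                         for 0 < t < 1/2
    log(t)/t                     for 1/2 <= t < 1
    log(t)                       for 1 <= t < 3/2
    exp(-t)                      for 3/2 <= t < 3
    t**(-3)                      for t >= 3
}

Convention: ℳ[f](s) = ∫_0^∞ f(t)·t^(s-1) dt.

(108*2**s*s**2*(s - 3)*(s + 2)*(s**2 - 2*s + 1)*uppergamma(s, 3/2) - 108*2**s*s**2*(s - 3)*(s + 2)*(s**2 - 2*s + 1)*uppergamma(s, 3) - 108*2**s*s**2*(s - 3)*(s + 2) + 108*2**s*(s - 3)*(s + 2)*(s**2 - 2*s + 1) - 108*3**s*s*(s - 3)*(s + 2)*(s**2 - 2*s + 1)*log(2) + 108*3**s*s*(s - 3)*(s + 2)*(s**2 - 2*s + 1)*log(3) - 108*3**s*(s - 3)*(s + 2)*(s**2 - 2*s + 1) - 4*6**s*s**2*(s + 2)*(s**2 - 2*s + 1) + 216*s**3*(s - 3)*(s + 2)*log(2) - 216*s**2*(s - 3)*(s + 2)*log(2) + 216*s**2*(s - 3)*(s + 2) + 27*s**2*(s - 3)*(s**2 - 2*s + 1))/(108*2**s*s**2*(s - 3)*(s + 2)*(s**2 - 2*s + 1))
  -2 < Re(s) < 3

linearity at 1/2, 1, 3/2, 3 turns ℳ[f](s) into 5 summed integrals
between 0 and 1/2 the integrand is t**2·t^(s-1)
for t in [1/2, 1): the term is ∫ log(t)/t·t^(s-1)
segment [1, 3/2) carries log(t); integrate it
the [3/2, 3) slice contributes ∫ exp(-t)·t^(s-1) dt
over [3, ∞), the kernel integral of t**(-3) enters the sum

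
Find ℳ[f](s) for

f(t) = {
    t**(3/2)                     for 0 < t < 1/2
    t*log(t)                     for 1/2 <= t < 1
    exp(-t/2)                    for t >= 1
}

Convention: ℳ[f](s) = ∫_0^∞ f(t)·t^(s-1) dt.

along the cuts 1/2, 1, ℳ[f](s) splits into 3 integrals
between 0 and 1/2 the integrand is t**(3/2)·t^(s-1)
segment 1/2 to 1 holds t*log(t); add its integral
[1, ∞) adds the kernel integral of exp(-t/2)

(2*2**(2*s)*(2*s + 3)*(s**2 + 2*s + 1)*uppergamma(s, 1/2) - 2*2**s*(2*s + 3) + s*(2*s + 3)*log(2) + 2*s + (2*s + 3)*log(2) + sqrt(2)*(s**2 + 2*s + 1) + 3)/(2*2**s*(2*s + 3)*(s**2 + 2*s + 1))
  Re(s) > -3/2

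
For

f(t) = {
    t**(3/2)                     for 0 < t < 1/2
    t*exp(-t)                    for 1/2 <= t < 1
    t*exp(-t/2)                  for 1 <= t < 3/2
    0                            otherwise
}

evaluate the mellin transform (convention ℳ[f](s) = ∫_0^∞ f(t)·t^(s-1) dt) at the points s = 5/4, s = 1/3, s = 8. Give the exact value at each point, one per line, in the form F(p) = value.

the shared t-power comes off first: sqrt(t) on [0, 1/2); exp(-t) on [1/2, 1); exp(-t/2) on [1, 3/2)
treat the 3 regions marked off by 1/2, 1 separately and sum
on [0, 1/2) integrate f = t**(3/2) against the kernel
segment [1/2, 1) carries t*exp(-t); integrate it
for t in [1, 3/2): the term is ∫ t*exp(-t/2)·t^(s-1)

F(5/4) = -4*2**(1/4)*uppergamma(9/4, 3/4) - uppergamma(9/4, 1) + 2**(1/4)/22 + uppergamma(9/4, 1/2) + 4*2**(1/4)*uppergamma(9/4, 1/2)
F(1/3) = -2*2**(1/3)*uppergamma(4/3, 3/4) - uppergamma(4/3, 1) + 3*2**(1/6)/22 + uppergamma(4/3, 1/2) + 2*2**(1/3)*uppergamma(4/3, 1/2)
F(8) = -5593984641*exp(-3/4)/128 - 109601*exp(-1) + sqrt(2)/9728 + 8730218097*exp(-1/2)/256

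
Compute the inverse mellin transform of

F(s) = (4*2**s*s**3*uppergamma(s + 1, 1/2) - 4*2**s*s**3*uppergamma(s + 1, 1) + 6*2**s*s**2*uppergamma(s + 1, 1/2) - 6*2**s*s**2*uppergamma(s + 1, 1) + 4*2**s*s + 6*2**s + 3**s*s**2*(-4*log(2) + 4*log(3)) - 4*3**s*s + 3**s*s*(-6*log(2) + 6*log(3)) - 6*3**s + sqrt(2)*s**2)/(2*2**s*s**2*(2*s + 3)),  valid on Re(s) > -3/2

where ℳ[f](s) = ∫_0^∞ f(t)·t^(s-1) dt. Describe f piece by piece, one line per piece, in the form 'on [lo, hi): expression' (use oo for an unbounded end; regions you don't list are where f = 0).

on [0, 1/2): t**(3/2)
on [1/2, 1): t*exp(-t)
on [1, 3/2): log(t)

the shared t-power comes off first: sqrt(t) on [0, 1/2); exp(-t) on [1/2, 1); log(t)/t on [1, 3/2)
summing 3 kernel integrals split by 1/2, 1 yields ℳ[f](s)
on [0, 1/2) integrate f = t**(3/2) against the kernel
segment 1/2 to 1 holds t*exp(-t); add its integral
for t in [1, 3/2): the term is ∫ log(t)·t^(s-1)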